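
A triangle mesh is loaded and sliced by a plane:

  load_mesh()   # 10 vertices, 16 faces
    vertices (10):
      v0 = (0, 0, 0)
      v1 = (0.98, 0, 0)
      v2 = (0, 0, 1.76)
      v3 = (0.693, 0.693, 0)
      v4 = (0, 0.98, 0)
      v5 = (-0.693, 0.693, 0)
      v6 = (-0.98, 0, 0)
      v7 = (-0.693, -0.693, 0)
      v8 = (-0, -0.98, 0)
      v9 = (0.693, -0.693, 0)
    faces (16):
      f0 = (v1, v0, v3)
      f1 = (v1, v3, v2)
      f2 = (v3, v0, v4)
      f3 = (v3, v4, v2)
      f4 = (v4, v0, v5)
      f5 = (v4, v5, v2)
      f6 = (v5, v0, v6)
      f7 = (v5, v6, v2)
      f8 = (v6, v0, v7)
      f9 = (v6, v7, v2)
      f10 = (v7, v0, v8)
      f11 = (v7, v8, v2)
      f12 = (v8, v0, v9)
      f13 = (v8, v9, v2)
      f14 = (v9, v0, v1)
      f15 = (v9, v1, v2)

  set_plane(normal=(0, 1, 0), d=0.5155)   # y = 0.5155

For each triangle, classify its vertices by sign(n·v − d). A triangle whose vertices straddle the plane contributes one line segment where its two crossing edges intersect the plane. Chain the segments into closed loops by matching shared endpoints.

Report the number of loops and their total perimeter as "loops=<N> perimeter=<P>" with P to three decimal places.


loops=1 perimeter=3.850

Straddling triangles (8 of 16):
  (v1,v0,v3) [--+] → (0.5155, 0.5155, 0)–(0.76651, 0.5155, 0)  len=0.2510
  (v1,v3,v2) [-+-] → (0.76651, 0.5155, 0)–(0.5155, 0.5155, 0.450794)  len=0.5160
  (v3,v0,v4) [+-+] → (0.5155, 0.5155, 0)–(0, 0.5155, 0)  len=0.5155
  (v3,v4,v2) [++-] → (0, 0.5155, 0.834204)–(0.5155, 0.5155, 0.450794)  len=0.6425
  (v4,v0,v5) [+-+] → (0, 0.5155, 0)–(-0.5155, 0.5155, 0)  len=0.5155
  (v4,v5,v2) [++-] → (-0.5155, 0.5155, 0.450794)–(0, 0.5155, 0.834204)  len=0.6425
  (v5,v0,v6) [+--] → (-0.5155, 0.5155, 0)–(-0.76651, 0.5155, 0)  len=0.2510
  (v5,v6,v2) [+--] → (-0.76651, 0.5155, 0)–(-0.5155, 0.5155, 0.450794)  len=0.5160

Chained into 1 loop(s):
  loop 1: 8 segments, perimeter = 3.8499
Total perimeter = 3.850


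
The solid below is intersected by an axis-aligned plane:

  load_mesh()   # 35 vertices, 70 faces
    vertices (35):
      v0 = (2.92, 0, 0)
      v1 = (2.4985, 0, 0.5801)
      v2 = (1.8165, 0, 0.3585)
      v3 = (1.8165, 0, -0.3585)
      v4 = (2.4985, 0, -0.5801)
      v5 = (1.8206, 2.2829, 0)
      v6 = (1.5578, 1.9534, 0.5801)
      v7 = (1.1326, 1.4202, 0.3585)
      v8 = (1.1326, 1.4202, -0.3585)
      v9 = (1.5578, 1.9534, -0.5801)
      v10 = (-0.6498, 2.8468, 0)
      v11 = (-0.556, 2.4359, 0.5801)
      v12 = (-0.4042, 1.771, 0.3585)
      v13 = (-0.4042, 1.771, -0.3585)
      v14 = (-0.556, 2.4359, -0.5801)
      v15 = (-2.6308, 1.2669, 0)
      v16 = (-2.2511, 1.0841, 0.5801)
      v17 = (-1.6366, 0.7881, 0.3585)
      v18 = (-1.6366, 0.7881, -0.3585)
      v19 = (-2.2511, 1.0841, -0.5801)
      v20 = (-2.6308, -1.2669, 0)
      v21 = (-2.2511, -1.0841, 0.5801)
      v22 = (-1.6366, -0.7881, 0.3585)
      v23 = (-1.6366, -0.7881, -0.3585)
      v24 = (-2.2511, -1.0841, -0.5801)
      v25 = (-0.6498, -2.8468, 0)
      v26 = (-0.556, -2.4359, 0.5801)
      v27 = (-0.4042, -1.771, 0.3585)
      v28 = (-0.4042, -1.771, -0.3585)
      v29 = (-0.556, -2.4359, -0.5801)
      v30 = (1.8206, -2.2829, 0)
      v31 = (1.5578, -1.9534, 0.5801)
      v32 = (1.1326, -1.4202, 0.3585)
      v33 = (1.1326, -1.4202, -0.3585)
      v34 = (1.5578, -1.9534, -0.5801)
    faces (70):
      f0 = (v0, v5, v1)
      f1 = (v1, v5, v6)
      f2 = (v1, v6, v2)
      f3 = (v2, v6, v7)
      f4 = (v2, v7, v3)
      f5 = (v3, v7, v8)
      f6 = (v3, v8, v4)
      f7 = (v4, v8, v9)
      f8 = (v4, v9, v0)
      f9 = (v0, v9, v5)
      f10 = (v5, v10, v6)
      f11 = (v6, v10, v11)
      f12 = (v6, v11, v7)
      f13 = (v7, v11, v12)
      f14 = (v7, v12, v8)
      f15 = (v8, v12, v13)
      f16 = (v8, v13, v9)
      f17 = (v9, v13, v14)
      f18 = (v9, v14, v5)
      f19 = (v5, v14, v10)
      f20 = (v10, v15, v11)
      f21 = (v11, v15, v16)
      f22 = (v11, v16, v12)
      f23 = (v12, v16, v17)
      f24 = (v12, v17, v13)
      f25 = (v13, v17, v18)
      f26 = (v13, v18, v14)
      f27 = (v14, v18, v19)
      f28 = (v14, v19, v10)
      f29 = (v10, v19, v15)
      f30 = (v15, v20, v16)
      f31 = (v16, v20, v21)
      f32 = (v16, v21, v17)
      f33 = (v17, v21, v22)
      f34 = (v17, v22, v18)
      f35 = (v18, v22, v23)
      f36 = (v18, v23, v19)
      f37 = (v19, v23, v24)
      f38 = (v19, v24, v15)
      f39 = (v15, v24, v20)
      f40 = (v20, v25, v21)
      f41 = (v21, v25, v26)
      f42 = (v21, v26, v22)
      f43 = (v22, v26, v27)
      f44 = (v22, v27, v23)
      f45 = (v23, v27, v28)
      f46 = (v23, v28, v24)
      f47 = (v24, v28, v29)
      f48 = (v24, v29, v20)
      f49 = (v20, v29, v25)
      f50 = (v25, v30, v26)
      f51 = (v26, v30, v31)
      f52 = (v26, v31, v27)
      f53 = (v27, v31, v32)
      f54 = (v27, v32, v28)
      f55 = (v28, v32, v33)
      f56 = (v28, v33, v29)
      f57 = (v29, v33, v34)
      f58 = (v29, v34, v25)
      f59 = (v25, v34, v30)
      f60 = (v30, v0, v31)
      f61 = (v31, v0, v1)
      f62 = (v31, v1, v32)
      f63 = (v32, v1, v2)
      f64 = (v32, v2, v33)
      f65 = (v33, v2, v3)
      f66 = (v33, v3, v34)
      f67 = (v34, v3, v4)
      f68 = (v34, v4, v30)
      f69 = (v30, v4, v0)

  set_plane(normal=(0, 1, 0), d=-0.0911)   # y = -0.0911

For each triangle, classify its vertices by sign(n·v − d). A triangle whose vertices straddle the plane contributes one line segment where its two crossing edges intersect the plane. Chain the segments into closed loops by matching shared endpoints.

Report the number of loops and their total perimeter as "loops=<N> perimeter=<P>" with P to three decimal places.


loops=2 perimeter=6.995

Straddling triangles (20 of 70):
  (v15,v20,v16) [+-+] → (-2.6308, -0.0911, 0)–(-2.4409, -0.0911, 0.290124)  len=0.3467
  (v16,v20,v21) [+--] → (-2.4409, -0.0911, 0.290124)–(-2.2511, -0.0911, 0.5801)  len=0.3466
  (v16,v21,v17) [+-+] → (-2.2511, -0.0911, 0.5801)–(-1.92517, -0.0911, 0.462565)  len=0.3465
  (v17,v21,v22) [+--] → (-1.92517, -0.0911, 0.462565)–(-1.6366, -0.0911, 0.3585)  len=0.3068
  (v17,v22,v18) [+-+] → (-1.6366, -0.0911, 0.3585)–(-1.6366, -0.0911, 0.0414406)  len=0.3171
  (v18,v22,v23) [+--] → (-1.6366, -0.0911, 0.0414406)–(-1.6366, -0.0911, -0.3585)  len=0.3999
  (v18,v23,v19) [+-+] → (-1.6366, -0.0911, -0.3585)–(-1.86537, -0.0911, -0.440999)  len=0.2432
  (v19,v23,v24) [+--] → (-1.86537, -0.0911, -0.440999)–(-2.2511, -0.0911, -0.5801)  len=0.4100
  (v19,v24,v15) [+-+] → (-2.2511, -0.0911, -0.5801)–(-2.41148, -0.0911, -0.335081)  len=0.2928
  (v15,v24,v20) [+--] → (-2.41148, -0.0911, -0.335081)–(-2.6308, -0.0911, 0)  len=0.4005
  (v30,v0,v31) [-+-] → (2.87613, -0.0911, 0)–(2.85647, -0.0911, 0.0270539)  len=0.0334
  (v31,v0,v1) [-++] → (2.85647, -0.0911, 0.0270539)–(2.45463, -0.0911, 0.5801)  len=0.6836
  (v31,v1,v32) [-+-] → (2.45463, -0.0911, 0.5801)–(2.41088, -0.0911, 0.565885)  len=0.0460
  (v32,v1,v2) [-++] → (2.41088, -0.0911, 0.565885)–(1.77263, -0.0911, 0.3585)  len=0.6711
  (v32,v2,v33) [-+-] → (1.77263, -0.0911, 0.3585)–(1.77263, -0.0911, 0.312507)  len=0.0460
  (v33,v2,v3) [-++] → (1.77263, -0.0911, 0.312507)–(1.77263, -0.0911, -0.3585)  len=0.6710
  (v33,v3,v34) [-+-] → (1.77263, -0.0911, -0.3585)–(1.80444, -0.0911, -0.368835)  len=0.0334
  (v34,v3,v4) [-++] → (1.80444, -0.0911, -0.368835)–(2.45463, -0.0911, -0.5801)  len=0.6837
  (v34,v4,v30) [-+-] → (2.45463, -0.0911, -0.5801)–(2.47145, -0.0911, -0.556951)  len=0.0286
  (v30,v4,v0) [-++] → (2.47145, -0.0911, -0.556951)–(2.87613, -0.0911, 0)  len=0.6884

Chained into 2 loop(s):
  loop 1: 10 segments, perimeter = 3.4101
  loop 2: 10 segments, perimeter = 3.5853
Total perimeter = 6.995


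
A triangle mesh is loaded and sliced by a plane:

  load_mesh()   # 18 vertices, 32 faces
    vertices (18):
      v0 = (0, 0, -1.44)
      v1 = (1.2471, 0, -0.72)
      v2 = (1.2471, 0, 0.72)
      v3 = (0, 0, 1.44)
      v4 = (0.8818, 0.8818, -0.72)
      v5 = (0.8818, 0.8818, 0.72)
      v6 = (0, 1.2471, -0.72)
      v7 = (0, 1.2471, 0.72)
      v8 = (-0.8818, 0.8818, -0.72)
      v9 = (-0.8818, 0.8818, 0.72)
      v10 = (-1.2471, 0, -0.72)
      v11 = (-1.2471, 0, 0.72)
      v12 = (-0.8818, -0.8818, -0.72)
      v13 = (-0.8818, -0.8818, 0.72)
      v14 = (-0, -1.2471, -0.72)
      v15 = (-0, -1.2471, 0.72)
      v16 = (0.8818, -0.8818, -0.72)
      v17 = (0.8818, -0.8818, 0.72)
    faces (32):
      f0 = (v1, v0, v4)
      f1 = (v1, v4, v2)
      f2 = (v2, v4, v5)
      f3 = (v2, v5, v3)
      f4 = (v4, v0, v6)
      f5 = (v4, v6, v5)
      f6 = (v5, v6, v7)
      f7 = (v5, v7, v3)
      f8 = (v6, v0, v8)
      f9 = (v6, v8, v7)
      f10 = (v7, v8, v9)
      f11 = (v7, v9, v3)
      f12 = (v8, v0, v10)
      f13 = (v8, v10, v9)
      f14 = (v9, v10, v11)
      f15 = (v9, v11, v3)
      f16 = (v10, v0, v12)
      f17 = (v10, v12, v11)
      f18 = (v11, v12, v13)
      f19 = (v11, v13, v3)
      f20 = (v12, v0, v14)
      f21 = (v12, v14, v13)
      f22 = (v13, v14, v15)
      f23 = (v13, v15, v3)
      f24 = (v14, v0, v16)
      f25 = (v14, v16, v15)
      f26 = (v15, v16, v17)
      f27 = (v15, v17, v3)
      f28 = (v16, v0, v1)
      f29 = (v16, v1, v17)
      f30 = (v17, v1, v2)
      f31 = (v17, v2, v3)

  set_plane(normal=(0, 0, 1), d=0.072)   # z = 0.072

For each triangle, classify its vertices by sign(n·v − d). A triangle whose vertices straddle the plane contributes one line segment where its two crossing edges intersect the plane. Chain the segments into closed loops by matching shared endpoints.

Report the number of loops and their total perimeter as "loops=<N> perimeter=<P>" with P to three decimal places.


Straddling triangles (16 of 32):
  (v1,v4,v2) [--+] → (1.08272, 0.39681, 0.072)–(1.2471, 0, 0.072)  len=0.4295
  (v2,v4,v5) [+-+] → (1.08272, 0.39681, 0.072)–(0.8818, 0.8818, 0.072)  len=0.5250
  (v4,v6,v5) [--+] → (0.48499, 1.04619, 0.072)–(0.8818, 0.8818, 0.072)  len=0.4295
  (v5,v6,v7) [+-+] → (0.48499, 1.04619, 0.072)–(0, 1.2471, 0.072)  len=0.5250
  (v6,v8,v7) [--+] → (-0.39681, 1.08272, 0.072)–(0, 1.2471, 0.072)  len=0.4295
  (v7,v8,v9) [+-+] → (-0.39681, 1.08272, 0.072)–(-0.8818, 0.8818, 0.072)  len=0.5250
  (v8,v10,v9) [--+] → (-1.04619, 0.48499, 0.072)–(-0.8818, 0.8818, 0.072)  len=0.4295
  (v9,v10,v11) [+-+] → (-1.04619, 0.48499, 0.072)–(-1.2471, 0, 0.072)  len=0.5250
  (v10,v12,v11) [--+] → (-1.08272, -0.39681, 0.072)–(-1.2471, 0, 0.072)  len=0.4295
  (v11,v12,v13) [+-+] → (-1.08272, -0.39681, 0.072)–(-0.8818, -0.8818, 0.072)  len=0.5250
  (v12,v14,v13) [--+] → (-0.48499, -1.04619, 0.072)–(-0.8818, -0.8818, 0.072)  len=0.4295
  (v13,v14,v15) [+-+] → (-0.48499, -1.04619, 0.072)–(0, -1.2471, 0.072)  len=0.5250
  (v14,v16,v15) [--+] → (0.39681, -1.08272, 0.072)–(0, -1.2471, 0.072)  len=0.4295
  (v15,v16,v17) [+-+] → (0.39681, -1.08272, 0.072)–(0.8818, -0.8818, 0.072)  len=0.5250
  (v16,v1,v17) [--+] → (1.04619, -0.48499, 0.072)–(0.8818, -0.8818, 0.072)  len=0.4295
  (v17,v1,v2) [+-+] → (1.04619, -0.48499, 0.072)–(1.2471, 0, 0.072)  len=0.5250

Chained into 1 loop(s):
  loop 1: 16 segments, perimeter = 7.6358
Total perimeter = 7.636

loops=1 perimeter=7.636


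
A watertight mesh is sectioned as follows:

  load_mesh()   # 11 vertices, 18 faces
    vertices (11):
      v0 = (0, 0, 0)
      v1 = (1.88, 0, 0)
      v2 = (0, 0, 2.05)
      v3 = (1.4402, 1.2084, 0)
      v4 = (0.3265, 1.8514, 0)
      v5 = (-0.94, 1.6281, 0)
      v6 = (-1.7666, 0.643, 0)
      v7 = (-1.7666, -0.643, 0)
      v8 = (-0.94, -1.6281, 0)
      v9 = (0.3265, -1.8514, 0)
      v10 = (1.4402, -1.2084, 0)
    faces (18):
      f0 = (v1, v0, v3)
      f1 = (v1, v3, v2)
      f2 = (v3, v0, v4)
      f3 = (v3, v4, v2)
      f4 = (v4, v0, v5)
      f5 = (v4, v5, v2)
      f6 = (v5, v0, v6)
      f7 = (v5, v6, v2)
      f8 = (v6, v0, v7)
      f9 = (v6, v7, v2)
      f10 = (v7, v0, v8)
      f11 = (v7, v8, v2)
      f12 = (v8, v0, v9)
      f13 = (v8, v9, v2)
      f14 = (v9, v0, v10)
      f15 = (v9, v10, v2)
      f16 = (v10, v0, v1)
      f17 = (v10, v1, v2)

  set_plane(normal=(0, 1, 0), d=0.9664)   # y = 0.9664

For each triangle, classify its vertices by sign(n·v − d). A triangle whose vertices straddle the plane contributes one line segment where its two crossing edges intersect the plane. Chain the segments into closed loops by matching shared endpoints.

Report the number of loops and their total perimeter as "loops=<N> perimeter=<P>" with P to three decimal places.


loops=1 perimeter=6.712

Straddling triangles (8 of 18):
  (v1,v0,v3) [--+] → (1.15178, 0.9664, 0)–(1.52828, 0.9664, 0)  len=0.3765
  (v1,v3,v2) [-+-] → (1.52828, 0.9664, 0)–(1.15178, 0.9664, 0.410543)  len=0.5570
  (v3,v0,v4) [+-+] → (1.15178, 0.9664, 0)–(0.170428, 0.9664, 0)  len=0.9814
  (v3,v4,v2) [++-] → (0.170428, 0.9664, 0.979934)–(1.15178, 0.9664, 0.410543)  len=1.1346
  (v4,v0,v5) [+-+] → (0.170428, 0.9664, 0)–(-0.557961, 0.9664, 0)  len=0.7284
  (v4,v5,v2) [++-] → (-0.557961, 0.9664, 0.833171)–(0.170428, 0.9664, 0.979934)  len=0.7430
  (v5,v0,v6) [+--] → (-0.557961, 0.9664, 0)–(-1.49523, 0.9664, 0)  len=0.9373
  (v5,v6,v2) [+--] → (-1.49523, 0.9664, 0)–(-0.557961, 0.9664, 0.833171)  len=1.2541

Chained into 1 loop(s):
  loop 1: 8 segments, perimeter = 6.7122
Total perimeter = 6.712


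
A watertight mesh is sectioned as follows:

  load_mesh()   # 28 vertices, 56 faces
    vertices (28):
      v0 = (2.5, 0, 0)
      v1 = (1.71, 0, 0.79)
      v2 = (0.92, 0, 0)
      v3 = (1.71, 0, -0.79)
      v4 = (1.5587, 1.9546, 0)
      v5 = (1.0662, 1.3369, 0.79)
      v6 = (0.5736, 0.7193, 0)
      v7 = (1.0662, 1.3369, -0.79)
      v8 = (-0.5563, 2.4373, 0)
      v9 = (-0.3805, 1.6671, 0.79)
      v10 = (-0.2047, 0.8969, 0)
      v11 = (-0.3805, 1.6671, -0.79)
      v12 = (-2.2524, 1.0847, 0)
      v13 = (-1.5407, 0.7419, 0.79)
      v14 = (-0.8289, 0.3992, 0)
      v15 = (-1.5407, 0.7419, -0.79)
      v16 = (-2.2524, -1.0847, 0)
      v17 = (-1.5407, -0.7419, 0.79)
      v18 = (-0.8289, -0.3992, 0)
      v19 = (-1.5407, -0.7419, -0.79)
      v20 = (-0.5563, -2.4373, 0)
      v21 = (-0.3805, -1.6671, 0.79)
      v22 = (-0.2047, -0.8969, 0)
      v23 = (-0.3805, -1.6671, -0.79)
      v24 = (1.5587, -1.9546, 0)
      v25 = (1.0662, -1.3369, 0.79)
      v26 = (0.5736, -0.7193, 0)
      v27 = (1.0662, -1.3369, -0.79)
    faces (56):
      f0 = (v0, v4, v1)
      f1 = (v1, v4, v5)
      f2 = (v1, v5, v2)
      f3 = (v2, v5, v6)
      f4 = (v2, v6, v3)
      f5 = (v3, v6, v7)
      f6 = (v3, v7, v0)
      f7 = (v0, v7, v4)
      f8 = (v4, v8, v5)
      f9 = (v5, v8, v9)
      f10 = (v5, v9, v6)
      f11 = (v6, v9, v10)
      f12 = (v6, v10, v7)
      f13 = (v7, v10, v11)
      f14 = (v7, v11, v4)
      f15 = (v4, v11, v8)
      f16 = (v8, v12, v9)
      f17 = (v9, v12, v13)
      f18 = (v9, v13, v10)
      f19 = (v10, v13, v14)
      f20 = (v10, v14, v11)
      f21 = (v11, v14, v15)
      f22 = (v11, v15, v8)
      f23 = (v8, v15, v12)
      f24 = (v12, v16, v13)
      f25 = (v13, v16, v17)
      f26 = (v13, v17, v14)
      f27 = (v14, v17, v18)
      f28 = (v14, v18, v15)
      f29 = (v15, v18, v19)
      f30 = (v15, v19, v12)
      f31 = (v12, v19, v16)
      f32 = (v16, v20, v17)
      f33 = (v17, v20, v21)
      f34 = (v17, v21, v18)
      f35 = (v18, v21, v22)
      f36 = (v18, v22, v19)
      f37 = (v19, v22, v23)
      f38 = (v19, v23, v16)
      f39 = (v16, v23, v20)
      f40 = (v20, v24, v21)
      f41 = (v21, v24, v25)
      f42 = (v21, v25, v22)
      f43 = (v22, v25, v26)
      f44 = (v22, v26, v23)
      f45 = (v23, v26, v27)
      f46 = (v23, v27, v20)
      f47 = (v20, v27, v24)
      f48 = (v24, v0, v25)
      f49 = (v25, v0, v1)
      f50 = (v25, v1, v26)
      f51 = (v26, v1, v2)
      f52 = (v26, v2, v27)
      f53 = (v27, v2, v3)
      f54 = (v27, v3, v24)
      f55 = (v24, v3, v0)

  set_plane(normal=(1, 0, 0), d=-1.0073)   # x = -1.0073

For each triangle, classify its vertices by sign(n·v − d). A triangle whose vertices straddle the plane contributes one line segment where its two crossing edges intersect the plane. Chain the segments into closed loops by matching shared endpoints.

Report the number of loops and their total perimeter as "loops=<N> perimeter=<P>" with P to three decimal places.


loops=1 perimeter=10.375

Straddling triangles (18 of 56):
  (v8,v12,v9) [+-+] → (-1.0073, 2.07764, 0)–(-1.0073, 1.47209, 0.525471)  len=0.8018
  (v9,v12,v13) [+--] → (-1.0073, 1.47209, 0.525471)–(-1.0073, 1.16726, 0.79)  len=0.4036
  (v9,v13,v10) [+-+] → (-1.0073, 1.16726, 0.79)–(-1.0073, 0.803784, 0.474591)  len=0.4812
  (v10,v13,v14) [+-+] → (-1.0073, 0.803784, 0.474591)–(-1.0073, 0.485092, 0.197999)  len=0.4220
  (v11,v14,v15) [++-] → (-1.0073, 0.485092, -0.197999)–(-1.0073, 1.16726, -0.79)  len=0.9032
  (v11,v15,v8) [+-+] → (-1.0073, 1.16726, -0.79)–(-1.0073, 1.66056, -0.361936)  len=0.6531
  (v8,v15,v12) [+--] → (-1.0073, 1.66056, -0.361936)–(-1.0073, 2.07764, 0)  len=0.5522
  (v13,v17,v14) [--+] → (-1.0073, 0.113204, 0.197999)–(-1.0073, 0.485092, 0.197999)  len=0.3719
  (v14,v17,v18) [+-+] → (-1.0073, 0.113204, 0.197999)–(-1.0073, -0.485092, 0.197999)  len=0.5983
  (v14,v18,v15) [++-] → (-1.0073, -0.113204, -0.197999)–(-1.0073, 0.485092, -0.197999)  len=0.5983
  (v15,v18,v19) [-+-] → (-1.0073, -0.113204, -0.197999)–(-1.0073, -0.485092, -0.197999)  len=0.3719
  (v16,v20,v17) [-+-] → (-1.0073, -2.07764, 0)–(-1.0073, -1.66056, 0.361936)  len=0.5522
  (v17,v20,v21) [-++] → (-1.0073, -1.66056, 0.361936)–(-1.0073, -1.16726, 0.79)  len=0.6531
  (v17,v21,v18) [-++] → (-1.0073, -1.16726, 0.79)–(-1.0073, -0.485092, 0.197999)  len=0.9032
  (v18,v22,v19) [++-] → (-1.0073, -0.803784, -0.474591)–(-1.0073, -0.485092, -0.197999)  len=0.4220
  (v19,v22,v23) [-++] → (-1.0073, -0.803784, -0.474591)–(-1.0073, -1.16726, -0.79)  len=0.4812
  (v19,v23,v16) [-+-] → (-1.0073, -1.16726, -0.79)–(-1.0073, -1.47209, -0.525471)  len=0.4036
  (v16,v23,v20) [-++] → (-1.0073, -1.47209, -0.525471)–(-1.0073, -2.07764, 0)  len=0.8018

Chained into 1 loop(s):
  loop 1: 18 segments, perimeter = 10.3747
Total perimeter = 10.375


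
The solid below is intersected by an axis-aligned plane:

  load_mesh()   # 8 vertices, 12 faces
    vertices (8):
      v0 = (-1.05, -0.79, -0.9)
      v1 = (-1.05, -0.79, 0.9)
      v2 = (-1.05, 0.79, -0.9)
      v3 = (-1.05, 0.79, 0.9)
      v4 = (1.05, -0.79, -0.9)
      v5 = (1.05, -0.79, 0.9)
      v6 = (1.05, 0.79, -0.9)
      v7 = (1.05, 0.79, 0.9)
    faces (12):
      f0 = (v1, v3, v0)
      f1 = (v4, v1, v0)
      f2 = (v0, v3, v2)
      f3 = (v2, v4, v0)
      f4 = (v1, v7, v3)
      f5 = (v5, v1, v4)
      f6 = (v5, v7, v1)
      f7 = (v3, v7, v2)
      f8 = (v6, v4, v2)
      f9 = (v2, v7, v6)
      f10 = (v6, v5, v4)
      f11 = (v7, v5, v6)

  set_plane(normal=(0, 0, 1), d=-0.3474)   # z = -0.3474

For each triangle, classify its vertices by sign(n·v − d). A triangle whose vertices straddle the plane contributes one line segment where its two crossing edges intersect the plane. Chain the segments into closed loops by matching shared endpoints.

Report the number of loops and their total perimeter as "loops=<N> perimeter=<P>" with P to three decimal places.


loops=1 perimeter=7.360

Straddling triangles (8 of 12):
  (v1,v3,v0) [++-] → (-1.05, -0.30494, -0.3474)–(-1.05, -0.79, -0.3474)  len=0.4851
  (v4,v1,v0) [-+-] → (0.4053, -0.79, -0.3474)–(-1.05, -0.79, -0.3474)  len=1.4553
  (v0,v3,v2) [-+-] → (-1.05, -0.30494, -0.3474)–(-1.05, 0.79, -0.3474)  len=1.0949
  (v5,v1,v4) [++-] → (0.4053, -0.79, -0.3474)–(1.05, -0.79, -0.3474)  len=0.6447
  (v3,v7,v2) [++-] → (-0.4053, 0.79, -0.3474)–(-1.05, 0.79, -0.3474)  len=0.6447
  (v2,v7,v6) [-+-] → (-0.4053, 0.79, -0.3474)–(1.05, 0.79, -0.3474)  len=1.4553
  (v6,v5,v4) [-+-] → (1.05, 0.30494, -0.3474)–(1.05, -0.79, -0.3474)  len=1.0949
  (v7,v5,v6) [++-] → (1.05, 0.30494, -0.3474)–(1.05, 0.79, -0.3474)  len=0.4851

Chained into 1 loop(s):
  loop 1: 8 segments, perimeter = 7.3600
Total perimeter = 7.360


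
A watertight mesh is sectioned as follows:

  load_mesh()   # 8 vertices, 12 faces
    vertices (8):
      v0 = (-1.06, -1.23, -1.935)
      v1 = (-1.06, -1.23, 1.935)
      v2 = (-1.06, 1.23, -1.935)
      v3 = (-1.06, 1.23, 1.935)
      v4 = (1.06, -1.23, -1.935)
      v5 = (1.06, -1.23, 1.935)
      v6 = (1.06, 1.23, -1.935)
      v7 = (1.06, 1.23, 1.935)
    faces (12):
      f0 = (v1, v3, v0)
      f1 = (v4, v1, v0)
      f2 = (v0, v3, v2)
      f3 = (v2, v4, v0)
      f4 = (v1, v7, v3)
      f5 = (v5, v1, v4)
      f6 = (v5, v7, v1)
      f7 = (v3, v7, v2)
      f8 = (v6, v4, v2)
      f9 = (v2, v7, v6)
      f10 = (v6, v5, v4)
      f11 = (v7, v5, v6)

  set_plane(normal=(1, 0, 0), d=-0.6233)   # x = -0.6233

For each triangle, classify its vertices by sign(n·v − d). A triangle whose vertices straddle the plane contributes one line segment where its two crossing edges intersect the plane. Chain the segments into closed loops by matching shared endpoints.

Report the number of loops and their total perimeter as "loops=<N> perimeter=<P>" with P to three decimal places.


loops=1 perimeter=12.660

Straddling triangles (8 of 12):
  (v4,v1,v0) [+--] → (-0.6233, -1.23, 1.13782)–(-0.6233, -1.23, -1.935)  len=3.0728
  (v2,v4,v0) [-+-] → (-0.6233, 0.723263, -1.935)–(-0.6233, -1.23, -1.935)  len=1.9533
  (v1,v7,v3) [-+-] → (-0.6233, -0.723263, 1.935)–(-0.6233, 1.23, 1.935)  len=1.9533
  (v5,v1,v4) [+-+] → (-0.6233, -1.23, 1.935)–(-0.6233, -1.23, 1.13782)  len=0.7972
  (v5,v7,v1) [++-] → (-0.6233, -0.723263, 1.935)–(-0.6233, -1.23, 1.935)  len=0.5067
  (v3,v7,v2) [-+-] → (-0.6233, 1.23, 1.935)–(-0.6233, 1.23, -1.13782)  len=3.0728
  (v6,v4,v2) [++-] → (-0.6233, 0.723263, -1.935)–(-0.6233, 1.23, -1.935)  len=0.5067
  (v2,v7,v6) [-++] → (-0.6233, 1.23, -1.13782)–(-0.6233, 1.23, -1.935)  len=0.7972

Chained into 1 loop(s):
  loop 1: 8 segments, perimeter = 12.6600
Total perimeter = 12.660


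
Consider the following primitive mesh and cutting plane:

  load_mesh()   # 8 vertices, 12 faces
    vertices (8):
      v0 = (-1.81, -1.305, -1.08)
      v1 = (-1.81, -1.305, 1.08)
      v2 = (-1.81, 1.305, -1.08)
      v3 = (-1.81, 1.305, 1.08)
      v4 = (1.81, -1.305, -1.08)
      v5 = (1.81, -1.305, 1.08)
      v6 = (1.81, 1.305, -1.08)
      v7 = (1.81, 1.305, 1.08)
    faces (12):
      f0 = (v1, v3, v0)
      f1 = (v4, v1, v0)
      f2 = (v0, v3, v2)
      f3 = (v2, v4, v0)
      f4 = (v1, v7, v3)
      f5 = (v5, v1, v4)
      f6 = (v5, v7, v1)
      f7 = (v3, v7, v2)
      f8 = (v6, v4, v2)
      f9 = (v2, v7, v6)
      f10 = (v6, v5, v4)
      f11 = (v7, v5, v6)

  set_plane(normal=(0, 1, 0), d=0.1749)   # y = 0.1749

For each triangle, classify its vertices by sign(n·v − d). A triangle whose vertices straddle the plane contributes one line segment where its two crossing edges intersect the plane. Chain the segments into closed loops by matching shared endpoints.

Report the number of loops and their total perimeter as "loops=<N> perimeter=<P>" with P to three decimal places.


Straddling triangles (8 of 12):
  (v1,v3,v0) [-+-] → (-1.81, 0.1749, 1.08)–(-1.81, 0.1749, 0.144745)  len=0.9353
  (v0,v3,v2) [-++] → (-1.81, 0.1749, 0.144745)–(-1.81, 0.1749, -1.08)  len=1.2247
  (v2,v4,v0) [+--] → (-0.242582, 0.1749, -1.08)–(-1.81, 0.1749, -1.08)  len=1.5674
  (v1,v7,v3) [-++] → (0.242582, 0.1749, 1.08)–(-1.81, 0.1749, 1.08)  len=2.0526
  (v5,v7,v1) [-+-] → (1.81, 0.1749, 1.08)–(0.242582, 0.1749, 1.08)  len=1.5674
  (v6,v4,v2) [+-+] → (1.81, 0.1749, -1.08)–(-0.242582, 0.1749, -1.08)  len=2.0526
  (v6,v5,v4) [+--] → (1.81, 0.1749, -0.144745)–(1.81, 0.1749, -1.08)  len=0.9353
  (v7,v5,v6) [+-+] → (1.81, 0.1749, 1.08)–(1.81, 0.1749, -0.144745)  len=1.2247

Chained into 1 loop(s):
  loop 1: 8 segments, perimeter = 11.5600
Total perimeter = 11.560

loops=1 perimeter=11.560


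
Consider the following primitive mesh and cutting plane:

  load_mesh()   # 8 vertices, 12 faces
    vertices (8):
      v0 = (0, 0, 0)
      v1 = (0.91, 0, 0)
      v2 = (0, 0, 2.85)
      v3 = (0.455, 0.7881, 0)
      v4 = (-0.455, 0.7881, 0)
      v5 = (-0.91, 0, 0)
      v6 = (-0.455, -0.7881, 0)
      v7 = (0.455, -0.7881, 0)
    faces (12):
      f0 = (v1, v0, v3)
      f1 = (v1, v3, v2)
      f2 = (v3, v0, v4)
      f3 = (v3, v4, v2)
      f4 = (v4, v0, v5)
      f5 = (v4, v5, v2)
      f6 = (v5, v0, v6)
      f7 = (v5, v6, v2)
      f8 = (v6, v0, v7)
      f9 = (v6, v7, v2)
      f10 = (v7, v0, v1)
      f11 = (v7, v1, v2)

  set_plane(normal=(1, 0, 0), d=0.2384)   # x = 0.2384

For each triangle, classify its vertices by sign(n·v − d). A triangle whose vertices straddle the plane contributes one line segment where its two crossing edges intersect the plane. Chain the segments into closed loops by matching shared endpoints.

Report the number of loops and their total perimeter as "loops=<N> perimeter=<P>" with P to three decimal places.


loops=1 perimeter=6.098

Straddling triangles (8 of 12):
  (v1,v0,v3) [+-+] → (0.2384, 0, 0)–(0.2384, 0.41293, 0)  len=0.4129
  (v1,v3,v2) [++-] → (0.2384, 0.41293, 1.35673)–(0.2384, 0, 2.10336)  len=0.8532
  (v3,v0,v4) [+--] → (0.2384, 0.41293, 0)–(0.2384, 0.7881, 0)  len=0.3752
  (v3,v4,v2) [+--] → (0.2384, 0.7881, 0)–(0.2384, 0.41293, 1.35673)  len=1.4076
  (v6,v0,v7) [--+] → (0.2384, -0.41293, 0)–(0.2384, -0.7881, 0)  len=0.3752
  (v6,v7,v2) [-+-] → (0.2384, -0.7881, 0)–(0.2384, -0.41293, 1.35673)  len=1.4076
  (v7,v0,v1) [+-+] → (0.2384, -0.41293, 0)–(0.2384, 0, 0)  len=0.4129
  (v7,v1,v2) [++-] → (0.2384, 0, 2.10336)–(0.2384, -0.41293, 1.35673)  len=0.8532

Chained into 1 loop(s):
  loop 1: 8 segments, perimeter = 6.0979
Total perimeter = 6.098


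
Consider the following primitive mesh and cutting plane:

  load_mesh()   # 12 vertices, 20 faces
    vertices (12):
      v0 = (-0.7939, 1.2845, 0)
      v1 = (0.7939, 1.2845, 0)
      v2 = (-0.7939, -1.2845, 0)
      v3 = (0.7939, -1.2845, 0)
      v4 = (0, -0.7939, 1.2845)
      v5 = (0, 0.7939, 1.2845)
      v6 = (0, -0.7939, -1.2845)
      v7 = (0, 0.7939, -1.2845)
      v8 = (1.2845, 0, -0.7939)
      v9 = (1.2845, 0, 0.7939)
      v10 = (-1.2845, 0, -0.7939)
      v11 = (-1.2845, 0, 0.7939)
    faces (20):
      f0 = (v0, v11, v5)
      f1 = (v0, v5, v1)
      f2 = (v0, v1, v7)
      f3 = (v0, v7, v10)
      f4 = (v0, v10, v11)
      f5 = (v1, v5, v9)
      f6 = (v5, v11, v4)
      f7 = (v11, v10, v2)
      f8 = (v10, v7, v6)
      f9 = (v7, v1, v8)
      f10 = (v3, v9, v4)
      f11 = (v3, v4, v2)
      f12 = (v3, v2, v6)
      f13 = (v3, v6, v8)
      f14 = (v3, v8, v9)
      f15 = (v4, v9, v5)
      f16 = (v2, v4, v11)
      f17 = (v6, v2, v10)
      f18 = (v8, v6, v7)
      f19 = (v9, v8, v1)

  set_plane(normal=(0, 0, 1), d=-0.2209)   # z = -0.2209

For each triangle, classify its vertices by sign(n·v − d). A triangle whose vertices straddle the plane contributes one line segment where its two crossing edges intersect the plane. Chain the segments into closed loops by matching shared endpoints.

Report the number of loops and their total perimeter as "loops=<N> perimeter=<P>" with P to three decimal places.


loops=1 perimeter=8.144

Straddling triangles (10 of 20):
  (v0,v1,v7) [++-] → (0.65737, 1.20013, -0.2209)–(-0.65737, 1.20013, -0.2209)  len=1.3147
  (v0,v7,v10) [+--] → (-0.65737, 1.20013, -0.2209)–(-0.930408, 0.927092, -0.2209)  len=0.3861
  (v0,v10,v11) [+-+] → (-0.930408, 0.927092, -0.2209)–(-1.2845, 0, -0.2209)  len=0.9924
  (v11,v10,v2) [+-+] → (-1.2845, 0, -0.2209)–(-0.930408, -0.927092, -0.2209)  len=0.9924
  (v7,v1,v8) [-+-] → (0.65737, 1.20013, -0.2209)–(0.930408, 0.927092, -0.2209)  len=0.3861
  (v3,v2,v6) [++-] → (-0.65737, -1.20013, -0.2209)–(0.65737, -1.20013, -0.2209)  len=1.3147
  (v3,v6,v8) [+--] → (0.65737, -1.20013, -0.2209)–(0.930408, -0.927092, -0.2209)  len=0.3861
  (v3,v8,v9) [+-+] → (0.930408, -0.927092, -0.2209)–(1.2845, 0, -0.2209)  len=0.9924
  (v6,v2,v10) [-+-] → (-0.65737, -1.20013, -0.2209)–(-0.930408, -0.927092, -0.2209)  len=0.3861
  (v9,v8,v1) [+-+] → (1.2845, 0, -0.2209)–(0.930408, 0.927092, -0.2209)  len=0.9924

Chained into 1 loop(s):
  loop 1: 10 segments, perimeter = 8.1437
Total perimeter = 8.144


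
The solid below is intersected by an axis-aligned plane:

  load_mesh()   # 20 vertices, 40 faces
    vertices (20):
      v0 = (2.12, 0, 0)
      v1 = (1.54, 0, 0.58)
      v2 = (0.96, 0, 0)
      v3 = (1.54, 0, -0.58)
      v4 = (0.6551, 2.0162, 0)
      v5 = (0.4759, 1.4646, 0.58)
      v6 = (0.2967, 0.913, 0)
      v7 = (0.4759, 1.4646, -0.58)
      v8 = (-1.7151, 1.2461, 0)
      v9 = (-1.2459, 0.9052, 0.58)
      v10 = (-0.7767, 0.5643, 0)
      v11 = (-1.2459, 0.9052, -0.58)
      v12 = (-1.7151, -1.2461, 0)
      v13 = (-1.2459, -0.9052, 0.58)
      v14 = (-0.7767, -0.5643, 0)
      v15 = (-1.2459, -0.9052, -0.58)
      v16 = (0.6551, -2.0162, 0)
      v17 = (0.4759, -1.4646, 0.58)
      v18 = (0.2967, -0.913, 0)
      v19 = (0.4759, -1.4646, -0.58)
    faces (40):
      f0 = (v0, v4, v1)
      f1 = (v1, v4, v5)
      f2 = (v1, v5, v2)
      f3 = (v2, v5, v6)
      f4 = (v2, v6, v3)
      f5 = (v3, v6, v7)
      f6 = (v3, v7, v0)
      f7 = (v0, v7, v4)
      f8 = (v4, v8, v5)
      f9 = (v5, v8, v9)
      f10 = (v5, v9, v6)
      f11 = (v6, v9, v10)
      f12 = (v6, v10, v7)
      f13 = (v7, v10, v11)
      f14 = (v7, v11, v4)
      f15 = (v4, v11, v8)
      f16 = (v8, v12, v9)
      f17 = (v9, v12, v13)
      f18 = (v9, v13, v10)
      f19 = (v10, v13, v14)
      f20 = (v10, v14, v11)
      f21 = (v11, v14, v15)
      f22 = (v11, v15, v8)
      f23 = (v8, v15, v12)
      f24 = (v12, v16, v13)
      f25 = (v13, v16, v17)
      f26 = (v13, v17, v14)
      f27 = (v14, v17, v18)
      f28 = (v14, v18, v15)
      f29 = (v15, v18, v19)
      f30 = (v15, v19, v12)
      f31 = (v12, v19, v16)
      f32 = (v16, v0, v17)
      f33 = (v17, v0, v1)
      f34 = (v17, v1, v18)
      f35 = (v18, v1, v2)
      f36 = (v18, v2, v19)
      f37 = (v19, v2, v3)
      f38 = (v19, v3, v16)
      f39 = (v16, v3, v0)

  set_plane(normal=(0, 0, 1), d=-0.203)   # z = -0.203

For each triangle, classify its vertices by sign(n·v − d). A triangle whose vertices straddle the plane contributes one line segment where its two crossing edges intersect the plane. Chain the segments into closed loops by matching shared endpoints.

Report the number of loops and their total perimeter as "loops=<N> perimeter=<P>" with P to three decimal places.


Straddling triangles (20 of 40):
  (v2,v6,v3) [++-] → (0.731855, 0.59345, -0.203)–(1.163, 0, -0.203)  len=0.7335
  (v3,v6,v7) [-+-] → (0.731855, 0.59345, -0.203)–(0.35942, 1.10606, -0.203)  len=0.6336
  (v3,v7,v0) [--+] → (1.54456, 0.51261, -0.203)–(1.917, 0, -0.203)  len=0.6336
  (v0,v7,v4) [+-+] → (1.54456, 0.51261, -0.203)–(0.59238, 1.82314, -0.203)  len=1.6199
  (v6,v10,v7) [++-] → (-0.33829, 0.879405, -0.203)–(0.35942, 1.10606, -0.203)  len=0.7336
  (v7,v10,v11) [-+-] → (-0.33829, 0.879405, -0.203)–(-0.94092, 0.683615, -0.203)  len=0.6336
  (v7,v11,v4) [--+] → (-0.01025, 1.62735, -0.203)–(0.59238, 1.82314, -0.203)  len=0.6336
  (v4,v11,v8) [+-+] → (-0.01025, 1.62735, -0.203)–(-1.55088, 1.12678, -0.203)  len=1.6199
  (v10,v14,v11) [++-] → (-0.94092, -0.049975, -0.203)–(-0.94092, 0.683615, -0.203)  len=0.7336
  (v11,v14,v15) [-+-] → (-0.94092, -0.049975, -0.203)–(-0.94092, -0.683615, -0.203)  len=0.6336
  (v11,v15,v8) [--+] → (-1.55088, 0.493145, -0.203)–(-1.55088, 1.12678, -0.203)  len=0.6336
  (v8,v15,v12) [+-+] → (-1.55088, 0.493145, -0.203)–(-1.55088, -1.12678, -0.203)  len=1.6199
  (v14,v18,v15) [++-] → (-0.24321, -0.91027, -0.203)–(-0.94092, -0.683615, -0.203)  len=0.7336
  (v15,v18,v19) [-+-] → (-0.24321, -0.91027, -0.203)–(0.35942, -1.10606, -0.203)  len=0.6336
  (v15,v19,v12) [--+] → (-0.94825, -1.32258, -0.203)–(-1.55088, -1.12678, -0.203)  len=0.6336
  (v12,v19,v16) [+-+] → (-0.94825, -1.32258, -0.203)–(0.59238, -1.82314, -0.203)  len=1.6199
  (v18,v2,v19) [++-] → (0.790565, -0.51261, -0.203)–(0.35942, -1.10606, -0.203)  len=0.7335
  (v19,v2,v3) [-+-] → (0.790565, -0.51261, -0.203)–(1.163, 0, -0.203)  len=0.6336
  (v19,v3,v16) [--+] → (0.964815, -1.31053, -0.203)–(0.59238, -1.82314, -0.203)  len=0.6336
  (v16,v3,v0) [+-+] → (0.964815, -1.31053, -0.203)–(1.917, 0, -0.203)  len=1.6199

Chained into 2 loop(s):
  loop 1: 10 segments, perimeter = 6.8360
  loop 2: 10 segments, perimeter = 11.2678
Total perimeter = 18.104

loops=2 perimeter=18.104


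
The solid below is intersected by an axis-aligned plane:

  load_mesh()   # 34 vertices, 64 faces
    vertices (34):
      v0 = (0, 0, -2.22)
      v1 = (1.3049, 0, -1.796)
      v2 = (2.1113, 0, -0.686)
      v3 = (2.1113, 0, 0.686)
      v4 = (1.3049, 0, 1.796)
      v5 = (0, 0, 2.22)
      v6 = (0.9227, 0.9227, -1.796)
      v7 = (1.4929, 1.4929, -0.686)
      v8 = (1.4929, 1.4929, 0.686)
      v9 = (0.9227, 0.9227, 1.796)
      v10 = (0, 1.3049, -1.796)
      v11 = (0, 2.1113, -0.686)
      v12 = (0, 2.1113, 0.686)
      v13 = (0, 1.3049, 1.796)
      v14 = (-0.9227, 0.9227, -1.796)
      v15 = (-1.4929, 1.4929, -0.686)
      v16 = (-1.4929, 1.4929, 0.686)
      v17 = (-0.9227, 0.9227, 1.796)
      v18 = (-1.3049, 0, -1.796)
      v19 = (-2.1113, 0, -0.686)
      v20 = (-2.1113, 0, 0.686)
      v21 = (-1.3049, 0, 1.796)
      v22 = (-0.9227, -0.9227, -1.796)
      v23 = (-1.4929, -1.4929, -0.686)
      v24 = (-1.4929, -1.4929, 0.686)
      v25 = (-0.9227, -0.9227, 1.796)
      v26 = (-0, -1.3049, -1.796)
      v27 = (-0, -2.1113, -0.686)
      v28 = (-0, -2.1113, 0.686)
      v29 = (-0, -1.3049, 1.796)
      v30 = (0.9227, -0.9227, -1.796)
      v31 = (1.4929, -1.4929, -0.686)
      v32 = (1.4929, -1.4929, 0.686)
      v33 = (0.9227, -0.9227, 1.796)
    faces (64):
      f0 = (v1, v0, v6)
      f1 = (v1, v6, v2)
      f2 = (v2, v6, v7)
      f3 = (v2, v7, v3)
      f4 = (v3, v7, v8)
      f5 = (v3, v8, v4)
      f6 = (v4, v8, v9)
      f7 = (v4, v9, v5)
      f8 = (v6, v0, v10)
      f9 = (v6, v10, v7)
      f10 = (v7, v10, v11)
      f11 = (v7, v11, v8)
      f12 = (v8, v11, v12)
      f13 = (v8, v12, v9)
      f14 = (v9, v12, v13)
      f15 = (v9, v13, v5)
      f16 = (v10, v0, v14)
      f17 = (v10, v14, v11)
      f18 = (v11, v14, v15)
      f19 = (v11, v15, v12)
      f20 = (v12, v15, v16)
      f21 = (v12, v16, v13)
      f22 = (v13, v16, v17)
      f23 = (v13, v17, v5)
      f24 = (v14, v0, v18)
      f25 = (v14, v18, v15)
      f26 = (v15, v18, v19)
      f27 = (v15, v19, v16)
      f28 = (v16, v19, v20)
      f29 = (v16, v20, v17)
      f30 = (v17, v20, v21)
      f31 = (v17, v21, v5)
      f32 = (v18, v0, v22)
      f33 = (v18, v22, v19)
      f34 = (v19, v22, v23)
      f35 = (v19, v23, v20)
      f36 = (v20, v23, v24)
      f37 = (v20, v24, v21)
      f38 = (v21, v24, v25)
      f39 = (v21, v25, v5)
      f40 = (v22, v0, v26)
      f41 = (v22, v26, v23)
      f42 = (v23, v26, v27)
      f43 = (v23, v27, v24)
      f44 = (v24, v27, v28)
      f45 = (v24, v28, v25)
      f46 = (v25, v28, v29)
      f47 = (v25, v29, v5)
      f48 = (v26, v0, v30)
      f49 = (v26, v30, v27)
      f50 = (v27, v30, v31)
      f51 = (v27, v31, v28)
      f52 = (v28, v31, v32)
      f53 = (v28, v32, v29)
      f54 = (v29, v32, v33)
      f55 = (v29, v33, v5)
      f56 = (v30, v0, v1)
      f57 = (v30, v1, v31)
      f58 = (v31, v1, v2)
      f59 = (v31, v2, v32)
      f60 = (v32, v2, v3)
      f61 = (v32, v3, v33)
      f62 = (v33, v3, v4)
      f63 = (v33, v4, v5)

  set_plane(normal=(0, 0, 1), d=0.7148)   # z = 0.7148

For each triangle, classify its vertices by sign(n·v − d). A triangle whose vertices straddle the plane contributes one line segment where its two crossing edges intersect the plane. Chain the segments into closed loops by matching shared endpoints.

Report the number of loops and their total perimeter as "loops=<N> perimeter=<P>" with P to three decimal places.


loops=1 perimeter=12.799

Straddling triangles (16 of 64):
  (v3,v8,v4) [--+] → (1.48802, 1.45417, 0.7148)–(2.09038, 0, 0.7148)  len=1.5740
  (v4,v8,v9) [+-+] → (1.48802, 1.45417, 0.7148)–(1.47811, 1.47811, 0.7148)  len=0.0259
  (v8,v12,v9) [--+] → (0.0239403, 2.08046, 0.7148)–(1.47811, 1.47811, 0.7148)  len=1.5740
  (v9,v12,v13) [+-+] → (0.0239403, 2.08046, 0.7148)–(0, 2.09038, 0.7148)  len=0.0259
  (v12,v16,v13) [--+] → (-1.45417, 1.48802, 0.7148)–(0, 2.09038, 0.7148)  len=1.5740
  (v13,v16,v17) [+-+] → (-1.45417, 1.48802, 0.7148)–(-1.47811, 1.47811, 0.7148)  len=0.0259
  (v16,v20,v17) [--+] → (-2.08046, 0.0239403, 0.7148)–(-1.47811, 1.47811, 0.7148)  len=1.5740
  (v17,v20,v21) [+-+] → (-2.08046, 0.0239403, 0.7148)–(-2.09038, 0, 0.7148)  len=0.0259
  (v20,v24,v21) [--+] → (-1.48802, -1.45417, 0.7148)–(-2.09038, 0, 0.7148)  len=1.5740
  (v21,v24,v25) [+-+] → (-1.48802, -1.45417, 0.7148)–(-1.47811, -1.47811, 0.7148)  len=0.0259
  (v24,v28,v25) [--+] → (-0.0239403, -2.08046, 0.7148)–(-1.47811, -1.47811, 0.7148)  len=1.5740
  (v25,v28,v29) [+-+] → (-0.0239403, -2.08046, 0.7148)–(0, -2.09038, 0.7148)  len=0.0259
  (v28,v32,v29) [--+] → (1.45417, -1.48802, 0.7148)–(0, -2.09038, 0.7148)  len=1.5740
  (v29,v32,v33) [+-+] → (1.45417, -1.48802, 0.7148)–(1.47811, -1.47811, 0.7148)  len=0.0259
  (v32,v3,v33) [--+] → (2.08046, -0.0239403, 0.7148)–(1.47811, -1.47811, 0.7148)  len=1.5740
  (v33,v3,v4) [+-+] → (2.08046, -0.0239403, 0.7148)–(2.09038, 0, 0.7148)  len=0.0259

Chained into 1 loop(s):
  loop 1: 16 segments, perimeter = 12.7992
Total perimeter = 12.799


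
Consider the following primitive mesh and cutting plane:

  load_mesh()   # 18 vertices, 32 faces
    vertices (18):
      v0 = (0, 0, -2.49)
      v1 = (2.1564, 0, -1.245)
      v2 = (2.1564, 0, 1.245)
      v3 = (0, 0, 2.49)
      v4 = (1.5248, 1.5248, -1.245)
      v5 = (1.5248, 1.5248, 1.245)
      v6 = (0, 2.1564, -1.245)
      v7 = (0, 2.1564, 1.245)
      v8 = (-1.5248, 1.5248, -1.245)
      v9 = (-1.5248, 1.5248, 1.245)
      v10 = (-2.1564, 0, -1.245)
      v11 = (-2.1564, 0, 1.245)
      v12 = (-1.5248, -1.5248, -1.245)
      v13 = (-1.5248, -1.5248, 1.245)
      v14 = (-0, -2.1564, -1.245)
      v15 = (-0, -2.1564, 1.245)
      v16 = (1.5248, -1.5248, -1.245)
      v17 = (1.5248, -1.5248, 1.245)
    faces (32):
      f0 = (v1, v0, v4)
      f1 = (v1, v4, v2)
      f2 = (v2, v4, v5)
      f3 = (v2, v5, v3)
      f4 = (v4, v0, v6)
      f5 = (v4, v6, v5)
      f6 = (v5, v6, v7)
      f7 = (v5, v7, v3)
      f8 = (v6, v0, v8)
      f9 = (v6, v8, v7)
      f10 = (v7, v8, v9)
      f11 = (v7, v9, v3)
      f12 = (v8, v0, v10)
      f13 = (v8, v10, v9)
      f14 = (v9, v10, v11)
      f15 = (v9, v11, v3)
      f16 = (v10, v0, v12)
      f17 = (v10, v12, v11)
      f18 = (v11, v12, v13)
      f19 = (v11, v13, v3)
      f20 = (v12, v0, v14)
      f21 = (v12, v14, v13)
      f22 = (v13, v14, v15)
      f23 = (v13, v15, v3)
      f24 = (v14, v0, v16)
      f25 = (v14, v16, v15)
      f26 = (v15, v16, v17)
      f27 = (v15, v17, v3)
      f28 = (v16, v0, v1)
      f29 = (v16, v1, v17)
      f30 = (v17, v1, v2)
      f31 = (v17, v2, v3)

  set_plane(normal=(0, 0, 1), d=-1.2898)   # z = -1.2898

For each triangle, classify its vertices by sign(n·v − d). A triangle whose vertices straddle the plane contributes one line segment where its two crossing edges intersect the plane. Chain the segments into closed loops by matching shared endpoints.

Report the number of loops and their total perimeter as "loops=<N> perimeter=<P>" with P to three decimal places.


Straddling triangles (8 of 32):
  (v1,v0,v4) [+-+] → (2.0788, 0, -1.2898)–(1.46993, 1.46993, -1.2898)  len=1.5910
  (v4,v0,v6) [+-+] → (1.46993, 1.46993, -1.2898)–(0, 2.0788, -1.2898)  len=1.5910
  (v6,v0,v8) [+-+] → (0, 2.0788, -1.2898)–(-1.46993, 1.46993, -1.2898)  len=1.5910
  (v8,v0,v10) [+-+] → (-1.46993, 1.46993, -1.2898)–(-2.0788, 0, -1.2898)  len=1.5910
  (v10,v0,v12) [+-+] → (-2.0788, 0, -1.2898)–(-1.46993, -1.46993, -1.2898)  len=1.5910
  (v12,v0,v14) [+-+] → (-1.46993, -1.46993, -1.2898)–(0, -2.0788, -1.2898)  len=1.5910
  (v14,v0,v16) [+-+] → (0, -2.0788, -1.2898)–(1.46993, -1.46993, -1.2898)  len=1.5910
  (v16,v0,v1) [+-+] → (1.46993, -1.46993, -1.2898)–(2.0788, 0, -1.2898)  len=1.5910

Chained into 1 loop(s):
  loop 1: 8 segments, perimeter = 12.7284
Total perimeter = 12.728

loops=1 perimeter=12.728
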